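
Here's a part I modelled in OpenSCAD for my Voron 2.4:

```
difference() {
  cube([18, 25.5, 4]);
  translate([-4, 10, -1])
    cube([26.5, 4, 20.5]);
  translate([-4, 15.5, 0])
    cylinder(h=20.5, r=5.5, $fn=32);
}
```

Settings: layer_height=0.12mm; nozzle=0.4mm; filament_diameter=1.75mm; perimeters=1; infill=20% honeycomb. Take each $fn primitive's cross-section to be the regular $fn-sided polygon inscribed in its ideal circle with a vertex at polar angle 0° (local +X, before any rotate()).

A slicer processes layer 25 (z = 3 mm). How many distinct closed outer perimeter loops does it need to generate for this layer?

2

At z = 3 mm: the 18×25.5 cube contributes its full rectangle; the 26.5×4 cube at (-4, 10) contributes its full rectangle; the r=5.5 cylinder at (-4, 15.5) contributes a regular 32-gon of circumradius 5.5; Taking the first minus the rest: starting from the 18×25.5 cube, the 26.5×4 cube at (-4, 10) partially overlaps it — only the 72.00 mm² overlap (of its 106.00 mm²) is removed, clipping the outline; the r=5.5 cylinder at (-4, 15.5) partially overlaps it — only the 5.94 mm² overlap (of its 94.42 mm²) is removed, clipping the outline — 2 connected regions. The result has 2 disconnected regions.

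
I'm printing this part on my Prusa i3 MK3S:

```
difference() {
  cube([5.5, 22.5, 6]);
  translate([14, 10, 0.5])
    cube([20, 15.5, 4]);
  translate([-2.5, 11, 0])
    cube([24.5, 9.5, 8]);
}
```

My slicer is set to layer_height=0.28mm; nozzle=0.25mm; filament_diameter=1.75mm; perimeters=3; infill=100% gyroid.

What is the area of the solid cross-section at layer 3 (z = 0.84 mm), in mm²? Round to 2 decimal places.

At z = 0.84 mm: the cube is present — its section is the full 5.5×22.5 rectangle (area 123.75 mm²); the 20×15.5 cube at (14, 10) contributes its full rectangle (area 310.00 mm²); the cube at (-2.5, 11) (footprint 24.5×9.5) is included at this height (area 232.75 mm²); Taking the first minus the rest: starting from the 5.5×22.5 cube (123.75 mm²), the 20×15.5 cube at (14, 10) misses the remaining region (no effect); the 24.5×9.5 cube at (-2.5, 11) partially overlaps it — only the 52.25 mm² overlap (of its 232.75 mm²) is removed, clipping the outline — area = 71.50 mm². Overall, the cross-section has 2 separate islands. Net area = 71.50 mm².

71.50 mm²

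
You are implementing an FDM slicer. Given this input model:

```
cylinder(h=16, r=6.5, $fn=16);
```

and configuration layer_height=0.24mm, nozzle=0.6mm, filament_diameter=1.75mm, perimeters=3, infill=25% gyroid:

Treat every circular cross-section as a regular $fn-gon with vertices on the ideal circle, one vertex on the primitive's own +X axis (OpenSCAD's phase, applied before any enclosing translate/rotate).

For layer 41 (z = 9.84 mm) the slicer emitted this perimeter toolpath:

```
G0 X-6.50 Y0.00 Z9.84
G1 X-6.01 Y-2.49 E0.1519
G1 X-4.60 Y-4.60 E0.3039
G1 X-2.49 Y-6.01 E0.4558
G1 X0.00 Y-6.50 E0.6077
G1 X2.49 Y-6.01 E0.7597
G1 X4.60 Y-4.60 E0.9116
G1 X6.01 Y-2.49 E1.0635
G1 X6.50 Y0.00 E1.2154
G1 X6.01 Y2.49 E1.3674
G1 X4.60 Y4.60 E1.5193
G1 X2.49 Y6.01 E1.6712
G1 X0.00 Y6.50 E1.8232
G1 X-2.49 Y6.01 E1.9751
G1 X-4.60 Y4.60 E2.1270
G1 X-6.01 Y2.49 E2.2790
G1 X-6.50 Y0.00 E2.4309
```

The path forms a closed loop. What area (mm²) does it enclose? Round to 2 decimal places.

Apply the shoelace formula to the sequence of (X, Y) vertices; enclosed area = 129.51 mm².

129.51 mm²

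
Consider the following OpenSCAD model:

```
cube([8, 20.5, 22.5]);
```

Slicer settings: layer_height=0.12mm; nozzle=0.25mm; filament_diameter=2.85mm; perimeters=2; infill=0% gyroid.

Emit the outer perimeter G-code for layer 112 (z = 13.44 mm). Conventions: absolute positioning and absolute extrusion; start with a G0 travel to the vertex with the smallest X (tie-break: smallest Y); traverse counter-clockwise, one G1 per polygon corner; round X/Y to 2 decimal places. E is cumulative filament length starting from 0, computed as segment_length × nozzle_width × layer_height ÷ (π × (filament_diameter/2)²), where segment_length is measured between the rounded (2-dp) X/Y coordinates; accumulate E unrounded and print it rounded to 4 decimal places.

G0 X0.00 Y0.00 Z13.44
G1 X8.00 Y0.00 E0.0376
G1 X8.00 Y20.50 E0.1340
G1 X0.00 Y20.50 E0.1716
G1 X0.00 Y0.00 E0.2681

At z = 13.44 mm: the 8×20.5 cube contributes its full rectangle. The outline is a single polygon with 4 vertices. Extrusion per mm of travel: 0.25 × 0.12 / (π × 1.425²) = 0.004703. Accumulating E over each segment gives final E = 0.2681.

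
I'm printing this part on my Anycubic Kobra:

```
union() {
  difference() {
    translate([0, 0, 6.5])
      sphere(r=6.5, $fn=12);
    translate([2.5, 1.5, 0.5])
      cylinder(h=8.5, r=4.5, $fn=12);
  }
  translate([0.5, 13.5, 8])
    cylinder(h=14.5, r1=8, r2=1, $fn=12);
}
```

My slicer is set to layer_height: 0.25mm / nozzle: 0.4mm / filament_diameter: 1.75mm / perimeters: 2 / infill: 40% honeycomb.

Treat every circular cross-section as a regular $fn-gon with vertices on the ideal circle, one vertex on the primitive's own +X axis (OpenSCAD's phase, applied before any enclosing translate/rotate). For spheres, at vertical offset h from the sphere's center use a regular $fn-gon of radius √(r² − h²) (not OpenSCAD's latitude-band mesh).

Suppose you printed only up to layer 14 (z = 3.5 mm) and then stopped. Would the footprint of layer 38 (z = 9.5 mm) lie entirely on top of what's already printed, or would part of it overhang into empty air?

part overhangs

Compare the two slices. At z = 3.5: the r=6.5 sphere contributes a regular 12-gon of circumradius √(6.5²−3²) = 5.766 (area = (12/2)·5.766²·sin(360°/12) = 99.75 mm²); the cylinder at (2.5, 1.5): section is a regular 12-gon, circumradius r=4.5 (area = (12/2)·4.500²·sin(360°/12) = 60.75 mm²); Subtracting the remaining from the first: starting from the r=6.5 sphere (99.75 mm²), the r=4.5 cylinder at (2.5, 1.5) partially overlaps it — only the 48.61 mm² overlap (of its 60.75 mm²) is removed, clipping the outline — area = 51.14 mm²; the cone at (0.5, 13.5) is not intersected at this z (z outside [8, 22.5]); Combining (union): only that combined region is present, so the union is just that shape — area = 51.14 mm². At z = 9.5: the r=6.5 sphere slices to a regular 12-gon of circumradius 5.766 (√(r²−h²) with h=3 from center) (area = (12/2)·5.766²·sin(360°/12) = 99.75 mm²); the cylinder at (2.5, 1.5) is not intersected at this z (z outside [0.5, 9]); After the difference (first − rest): none of the subtracted shapes is present at this height, so the r=6.5 sphere is unchanged — area = 99.75 mm²; the cone at (0.5, 13.5): at t=0.103 of its height the radius interpolates to r₁+(r₂−r₁)t = 7.276, giving a regular 12-gon of that circumradius (area = (12/2)·7.276²·sin(360°/12) = 158.81 mm²); Taking the union: the 2 present regions are separate (no shared area or edge), so areas and boundary lengths simply add and each stays a separate island — area = 258.56 mm². Checking containment: at z = 9.5 the cross-section extends beyond the z = 3.5 cross-section by about 207.43 mm².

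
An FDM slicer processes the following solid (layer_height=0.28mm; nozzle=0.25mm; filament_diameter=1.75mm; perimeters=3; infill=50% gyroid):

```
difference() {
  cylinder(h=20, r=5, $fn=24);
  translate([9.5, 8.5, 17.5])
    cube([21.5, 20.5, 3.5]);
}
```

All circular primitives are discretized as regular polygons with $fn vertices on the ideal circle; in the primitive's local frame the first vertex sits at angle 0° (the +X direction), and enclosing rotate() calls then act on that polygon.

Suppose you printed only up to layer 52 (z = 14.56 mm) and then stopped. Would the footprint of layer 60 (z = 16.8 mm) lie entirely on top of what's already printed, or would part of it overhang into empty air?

Compare the two slices. At z = 14.56: the r=5 cylinder contributes a regular 24-gon of circumradius 5 (area = (24/2)·5.000²·sin(360°/24) = 77.65 mm²); the cube at (9.5, 8.5) is not intersected at this z (z outside [17.5, 21]); After the difference (first − rest): none of the subtracted shapes is present at this height, so the r=5 cylinder is unchanged — area = 77.65 mm². At z = 16.8: the r=5 cylinder gives a regular 24-gon of circumradius 5 (constant along its height) (area = (24/2)·5.000²·sin(360°/24) = 77.65 mm²); the cube at (9.5, 8.5) does not reach this height (z outside [17.5, 21]); Taking the first minus the rest: none of the subtracted shapes is present at this height, so the r=5 cylinder is unchanged — area = 77.65 mm². Checking containment: the cross-section at z = 16.8 is a subset of the cross-section at z = 14.56.

entirely on top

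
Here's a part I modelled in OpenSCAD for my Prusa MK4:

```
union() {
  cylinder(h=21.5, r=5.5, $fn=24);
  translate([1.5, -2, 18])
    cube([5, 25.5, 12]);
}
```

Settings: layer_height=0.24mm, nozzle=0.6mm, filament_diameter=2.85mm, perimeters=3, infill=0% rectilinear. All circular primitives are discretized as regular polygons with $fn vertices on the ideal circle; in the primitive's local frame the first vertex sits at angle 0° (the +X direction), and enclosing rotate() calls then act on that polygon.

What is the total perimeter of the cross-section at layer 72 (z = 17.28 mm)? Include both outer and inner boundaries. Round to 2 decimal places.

34.46 mm

At z = 17.28 mm: the r=5.5 cylinder gives a regular 24-gon of circumradius 5.5 (constant along its height) (perimeter = 2·24·5.500·sin(180°/24) = 34.46 mm); the cube at (1.5, -2) is not intersected at this z (z outside [18, 30]); Merging all regions: only the r=5.5 cylinder is present, so the union is just that shape — boundary = 34.46 mm. Overall, the cross-section is a single solid region. Total boundary length (outer) = 34.46 mm.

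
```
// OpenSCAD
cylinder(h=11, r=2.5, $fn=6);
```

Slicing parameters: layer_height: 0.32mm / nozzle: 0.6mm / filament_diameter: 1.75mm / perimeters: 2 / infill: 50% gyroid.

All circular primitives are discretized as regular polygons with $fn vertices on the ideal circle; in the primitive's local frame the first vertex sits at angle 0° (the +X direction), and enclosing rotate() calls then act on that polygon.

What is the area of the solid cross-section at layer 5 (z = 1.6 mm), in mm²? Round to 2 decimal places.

16.24 mm²

At z = 1.6 mm: the r=2.5 cylinder contributes a regular 6-gon of circumradius 2.5 (area = (6/2)·2.500²·sin(360°/6) = 16.24 mm²). Overall, the cross-section is a single solid region. Net area = 16.24 mm².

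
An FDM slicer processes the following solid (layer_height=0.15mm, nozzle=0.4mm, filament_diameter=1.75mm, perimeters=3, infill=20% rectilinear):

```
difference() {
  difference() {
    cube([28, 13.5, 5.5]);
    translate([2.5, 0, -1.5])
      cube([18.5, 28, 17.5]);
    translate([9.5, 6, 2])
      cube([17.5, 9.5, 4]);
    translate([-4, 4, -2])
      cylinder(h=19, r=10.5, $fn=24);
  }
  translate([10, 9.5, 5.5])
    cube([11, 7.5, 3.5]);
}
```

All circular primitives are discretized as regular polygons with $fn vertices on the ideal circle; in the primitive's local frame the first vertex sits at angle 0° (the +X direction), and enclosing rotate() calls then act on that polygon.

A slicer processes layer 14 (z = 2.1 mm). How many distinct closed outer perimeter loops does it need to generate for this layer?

At z = 2.1 mm: the 28×13.5 cube contributes its full rectangle; the cube at (2.5, 0) (footprint 18.5×28) is included at this height; the cube at (9.5, 6) is present — its section is the full 17.5×9.5 rectangle; the r=10.5 cylinder at (-4, 4) gives a regular 24-gon of circumradius 10.5 (constant along its height); Taking the first minus the rest: starting from the 28×13.5 cube, the 18.5×28 cube at (2.5, 0) partially overlaps it — only the 249.75 mm² overlap (of its 518.00 mm²) is removed, clipping the outline; the 17.5×9.5 cube at (9.5, 6) partially overlaps it — only the 45.00 mm² overlap (of its 166.25 mm²) is removed, clipping the outline; the r=10.5 cylinder at (-4, 4) partially overlaps it — only the 32.44 mm² overlap (of its 342.42 mm²) is removed, clipping the outline — 2 connected regions; the cube at (10, 9.5) is absent (z outside [5.5, 9]); After the difference (first − rest): none of the subtracted shapes is present at this height, so the result so far is unchanged — 2 connected regions. The result has 2 disconnected regions.

2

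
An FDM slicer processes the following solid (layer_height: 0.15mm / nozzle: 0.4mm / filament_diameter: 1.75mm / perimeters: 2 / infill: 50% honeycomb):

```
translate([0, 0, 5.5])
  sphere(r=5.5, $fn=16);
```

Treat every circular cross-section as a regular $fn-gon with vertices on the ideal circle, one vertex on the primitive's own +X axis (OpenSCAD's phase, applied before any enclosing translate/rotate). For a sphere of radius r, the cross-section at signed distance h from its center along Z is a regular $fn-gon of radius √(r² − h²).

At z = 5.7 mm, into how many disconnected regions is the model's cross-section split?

1

At z = 5.7 mm: the sphere: section is a regular 16-gon, circumradius = √(r²−h²) = √(5.5²−0.2²) = 5.496. The result has 1 disconnected region.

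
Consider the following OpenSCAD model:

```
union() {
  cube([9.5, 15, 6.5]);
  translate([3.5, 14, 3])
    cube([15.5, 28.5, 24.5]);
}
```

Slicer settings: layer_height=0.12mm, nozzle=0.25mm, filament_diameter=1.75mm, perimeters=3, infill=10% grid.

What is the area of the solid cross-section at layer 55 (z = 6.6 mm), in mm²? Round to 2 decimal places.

At z = 6.6 mm: the cube is absent (z outside [0, 6.5]); the 15.5×28.5 cube at (3.5, 14) contributes its full rectangle (area 441.75 mm²); Taking the union: only the 15.5×28.5 cube at (3.5, 14) is present, so the union is just that shape — area = 441.75 mm². Overall, the cross-section is a single solid region. Net area = 441.75 mm².

441.75 mm²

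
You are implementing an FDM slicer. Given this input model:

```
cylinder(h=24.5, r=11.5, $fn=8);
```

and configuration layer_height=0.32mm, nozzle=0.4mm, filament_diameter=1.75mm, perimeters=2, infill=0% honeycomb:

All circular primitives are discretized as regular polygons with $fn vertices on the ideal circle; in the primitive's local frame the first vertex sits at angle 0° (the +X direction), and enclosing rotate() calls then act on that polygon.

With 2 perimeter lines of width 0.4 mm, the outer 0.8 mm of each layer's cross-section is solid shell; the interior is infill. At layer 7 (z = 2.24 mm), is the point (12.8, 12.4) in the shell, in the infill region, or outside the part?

outside

At z = 2.24 mm: the r=11.5 cylinder contributes a regular 8-gon of circumradius 11.5. Overall, the cross-section is a single solid region. The nearest boundary edge runs (11.50, 0.00)→(8.13, 8.13); distance from the point to it = 6.33 mm. The point is not inside any of the regions above, so it lies outside the cross-section (6.33 mm from the nearest boundary).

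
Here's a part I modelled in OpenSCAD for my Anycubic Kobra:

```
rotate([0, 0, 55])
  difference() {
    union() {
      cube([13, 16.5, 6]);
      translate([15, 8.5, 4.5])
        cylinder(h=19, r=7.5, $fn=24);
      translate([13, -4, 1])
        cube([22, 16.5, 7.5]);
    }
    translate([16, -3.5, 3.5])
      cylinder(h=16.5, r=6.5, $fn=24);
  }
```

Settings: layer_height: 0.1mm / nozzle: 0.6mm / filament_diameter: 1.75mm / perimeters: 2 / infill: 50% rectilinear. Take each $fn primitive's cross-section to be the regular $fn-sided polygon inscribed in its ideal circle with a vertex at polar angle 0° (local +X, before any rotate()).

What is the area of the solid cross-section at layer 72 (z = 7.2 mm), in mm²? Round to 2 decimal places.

386.31 mm²

At z = 7.2 mm: the cube is not intersected at this z (z outside [0, 6]); the cylinder at (15, 8.5): section is a regular 24-gon, circumradius r=7.5 (area = (24/2)·7.500²·sin(360°/24) = 174.70 mm²); the 22×16.5 cube at (13, -4) contributes its full rectangle (area 363.00 mm²); Taking the union: the regions partially overlap — summed areas 537.70 mm² minus the doubly-counted overlap 94.75 mm² gives 442.95 mm² — area = 442.95 mm²; the r=6.5 cylinder at (16, -3.5) contributes a regular 24-gon of circumradius 6.5 (area = (24/2)·6.500²·sin(360°/24) = 131.22 mm²); Taking the first minus the rest: starting from that combined region (442.95 mm²), the r=6.5 cylinder at (16, -3.5) partially overlaps it — only the 56.65 mm² overlap (of its 131.22 mm²) is removed, clipping the outline — area = 386.31 mm²; (rotated 55° about Z; rotation is an isometry so areas/perimeters/island counts are preserved). Overall, the cross-section is a single solid region. Net area = 386.31 mm².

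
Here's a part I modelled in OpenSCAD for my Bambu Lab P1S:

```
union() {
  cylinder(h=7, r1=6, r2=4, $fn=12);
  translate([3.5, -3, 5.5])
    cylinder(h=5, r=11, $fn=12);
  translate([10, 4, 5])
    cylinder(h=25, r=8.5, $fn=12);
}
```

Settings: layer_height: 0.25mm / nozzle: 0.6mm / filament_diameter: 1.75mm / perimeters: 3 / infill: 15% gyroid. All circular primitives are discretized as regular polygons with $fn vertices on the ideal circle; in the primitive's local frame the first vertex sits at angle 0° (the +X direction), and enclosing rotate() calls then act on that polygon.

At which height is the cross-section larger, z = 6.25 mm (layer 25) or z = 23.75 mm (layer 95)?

layer 25 (z = 6.25 mm)

Layer 25 (z = 6.25): the cone (r1=6→r2=4) has section circumradius 4.214 here — a regular 12-gon (area = (12/2)·4.214²·sin(360°/12) = 53.28 mm²); the r=11 cylinder at (3.5, -3) gives a regular 12-gon of circumradius 11 (constant along its height) (area = (12/2)·11.000²·sin(360°/12) = 363.00 mm²); the r=8.5 cylinder at (10, 4) gives a regular 12-gon of circumradius 8.5 (constant along its height) (area = (12/2)·8.500²·sin(360°/12) = 216.75 mm²); Merging all regions: the regions partially overlap — summed areas 633.03 mm² minus the doubly-counted overlap 162.46 mm² gives 470.57 mm² — area = 470.57 mm². So its area = 470.57 mm². Layer 95 (z = 23.75): the cone is absent (z outside [0, 7]); the cylinder at (3.5, -3) does not reach this height (z outside [5.5, 10.5]); the r=8.5 cylinder at (10, 4) contributes a regular 12-gon of circumradius 8.5 (area = (12/2)·8.500²·sin(360°/12) = 216.75 mm²); Merging all regions: only the r=8.5 cylinder at (10, 4) is present, so the union is just that shape — area = 216.75 mm². So its area = 216.75 mm². Layer 25 is larger (470.57 vs 216.75 mm²).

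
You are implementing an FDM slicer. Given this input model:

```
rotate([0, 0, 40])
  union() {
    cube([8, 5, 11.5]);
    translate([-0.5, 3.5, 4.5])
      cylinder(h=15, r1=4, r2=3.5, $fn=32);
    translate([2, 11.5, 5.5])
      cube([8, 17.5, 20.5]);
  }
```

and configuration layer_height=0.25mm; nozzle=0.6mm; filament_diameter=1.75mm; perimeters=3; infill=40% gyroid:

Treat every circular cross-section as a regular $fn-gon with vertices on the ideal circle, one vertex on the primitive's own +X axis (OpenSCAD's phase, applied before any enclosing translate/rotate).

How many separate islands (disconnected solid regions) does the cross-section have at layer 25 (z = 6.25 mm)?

At z = 6.25 mm: the 8×5 cube contributes its full rectangle; the cone at (-0.5, 3.5) (r1=4→r2=3.5) has section circumradius 3.942 here — a regular 32-gon; the cube at (2, 11.5) is present — its section is the full 8×17.5 rectangle; Merging all regions: the regions partially overlap (shared area 14.85 mm²), so overlapping operands fuse into one piece — 2 connected regions; (rotated 40° about Z; rotation is an isometry so areas/perimeters/island counts are preserved). Overall, the cross-section has 2 separate islands. Island count = 2.

2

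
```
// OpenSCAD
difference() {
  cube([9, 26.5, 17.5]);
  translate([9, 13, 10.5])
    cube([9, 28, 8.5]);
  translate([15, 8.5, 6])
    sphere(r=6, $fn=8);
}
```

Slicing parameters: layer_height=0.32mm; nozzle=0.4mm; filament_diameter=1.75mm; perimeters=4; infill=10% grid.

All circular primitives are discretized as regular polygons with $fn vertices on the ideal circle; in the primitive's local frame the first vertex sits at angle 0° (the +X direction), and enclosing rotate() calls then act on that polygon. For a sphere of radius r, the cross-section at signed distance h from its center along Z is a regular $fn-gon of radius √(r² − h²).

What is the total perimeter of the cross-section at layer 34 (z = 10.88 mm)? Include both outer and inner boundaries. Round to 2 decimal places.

At z = 10.88 mm: the cube is present — its section is the full 9×26.5 rectangle (perimeter 71.00 mm); the cube at (9, 13) is present — its section is the full 9×28 rectangle (perimeter 74.00 mm); the r=6 sphere at (15, 8.5) slices to a regular 8-gon of circumradius 3.491 (√(r²−h²) with h=4.88 from center) (perimeter = 2·8·3.491·sin(180°/8) = 21.37 mm); Subtracting the remaining from the first: starting from the 9×26.5 cube, the 9×28 cube at (9, 13) misses the remaining region (no effect); the r=6 sphere at (15, 8.5) misses the remaining region (no effect) — boundary = 71.00 mm. Overall, the cross-section is a single solid region. Total boundary length (outer) = 71.00 mm.

71.00 mm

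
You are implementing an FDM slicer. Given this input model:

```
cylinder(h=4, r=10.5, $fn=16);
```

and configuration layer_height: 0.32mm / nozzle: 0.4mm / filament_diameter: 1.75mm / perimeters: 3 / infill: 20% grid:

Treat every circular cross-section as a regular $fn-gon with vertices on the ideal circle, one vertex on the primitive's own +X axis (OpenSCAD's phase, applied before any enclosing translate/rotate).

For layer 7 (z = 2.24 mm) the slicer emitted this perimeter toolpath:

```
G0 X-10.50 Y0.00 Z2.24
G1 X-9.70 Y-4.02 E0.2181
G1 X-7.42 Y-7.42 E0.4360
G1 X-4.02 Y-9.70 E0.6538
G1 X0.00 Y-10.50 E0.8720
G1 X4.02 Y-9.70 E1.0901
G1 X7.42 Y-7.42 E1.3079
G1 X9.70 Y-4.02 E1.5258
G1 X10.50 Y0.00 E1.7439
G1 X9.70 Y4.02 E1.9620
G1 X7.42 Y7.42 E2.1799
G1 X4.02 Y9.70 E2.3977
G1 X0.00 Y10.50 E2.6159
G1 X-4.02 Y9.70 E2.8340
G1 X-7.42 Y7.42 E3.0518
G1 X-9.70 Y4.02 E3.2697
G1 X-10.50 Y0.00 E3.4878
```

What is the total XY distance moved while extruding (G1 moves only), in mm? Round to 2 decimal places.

Sum the Euclidean lengths of each G1 segment: total = 65.54 mm.

65.54 mm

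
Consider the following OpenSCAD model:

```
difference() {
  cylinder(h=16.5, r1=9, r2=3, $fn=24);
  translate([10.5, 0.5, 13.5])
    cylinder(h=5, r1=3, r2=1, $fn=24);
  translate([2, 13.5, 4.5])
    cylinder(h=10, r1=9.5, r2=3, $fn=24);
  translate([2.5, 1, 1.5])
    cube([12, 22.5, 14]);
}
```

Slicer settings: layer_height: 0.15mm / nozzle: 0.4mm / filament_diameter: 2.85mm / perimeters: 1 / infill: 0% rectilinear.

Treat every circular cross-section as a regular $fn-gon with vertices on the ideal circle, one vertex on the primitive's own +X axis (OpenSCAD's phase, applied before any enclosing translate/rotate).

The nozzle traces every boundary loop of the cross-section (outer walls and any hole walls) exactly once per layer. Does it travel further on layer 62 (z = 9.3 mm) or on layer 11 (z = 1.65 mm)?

Layer 62 (z = 9.3): the cone: at t=0.564 of its height the radius interpolates to r₁+(r₂−r₁)t = 5.618, giving a regular 24-gon of that circumradius (perimeter = 2·24·5.618·sin(180°/24) = 35.20 mm); the cone at (10.5, 0.5) is not intersected at this z (z outside [13.5, 18.5]); the cone at (2, 13.5) contributes a regular 24-gon of circumradius 6.380 (interpolated between r1=9.5 and r2=3 at t=0.480) (perimeter = 2·24·6.380·sin(180°/24) = 39.97 mm); the cube at (2.5, 1) is present — its section is the full 12×22.5 rectangle (perimeter 69.00 mm); Taking the first minus the rest: starting from the cone, the cone at (2, 13.5) misses the remaining region (no effect); the 12×22.5 cube at (2.5, 1) partially overlaps it — only the 7.98 mm² overlap (of its 270.00 mm²) is removed, clipping the outline — boundary = 36.99 mm. So its perimeter = 36.99 mm. Layer 11 (z = 1.65): the cone (r1=9→r2=3) has section circumradius 8.400 here — a regular 24-gon (perimeter = 2·24·8.400·sin(180°/24) = 52.63 mm); the cone at (10.5, 0.5) is not intersected at this z (z outside [13.5, 18.5]); the cone at (2, 13.5) is absent (z outside [4.5, 14.5]); the cube at (2.5, 1) is present — its section is the full 12×22.5 rectangle (perimeter 69.00 mm); Taking the first minus the rest: starting from the cone, the 12×22.5 cube at (2.5, 1) partially overlaps it — only the 28.38 mm² overlap (of its 270.00 mm²) is removed, clipping the outline — boundary = 55.77 mm. So its perimeter = 55.77 mm. Layer 11 is larger (55.77 vs 36.99 mm).

layer 11 (z = 1.65 mm)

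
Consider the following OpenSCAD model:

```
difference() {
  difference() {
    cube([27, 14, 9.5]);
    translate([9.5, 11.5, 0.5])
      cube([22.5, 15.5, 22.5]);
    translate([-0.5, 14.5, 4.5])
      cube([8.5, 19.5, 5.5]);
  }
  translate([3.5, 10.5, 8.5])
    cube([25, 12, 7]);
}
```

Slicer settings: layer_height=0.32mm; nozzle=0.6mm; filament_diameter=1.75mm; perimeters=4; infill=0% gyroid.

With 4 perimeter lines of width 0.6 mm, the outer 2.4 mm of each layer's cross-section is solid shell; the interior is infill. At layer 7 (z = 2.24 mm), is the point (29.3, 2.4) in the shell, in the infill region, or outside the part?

At z = 2.24 mm: the 27×14 cube contributes its full rectangle; the 22.5×15.5 cube at (9.5, 11.5) contributes its full rectangle; the cube at (-0.5, 14.5) is not intersected at this z (z outside [4.5, 10]); Subtracting the remaining from the first: starting from the 27×14 cube, the 22.5×15.5 cube at (9.5, 11.5) partially overlaps it — only the 43.75 mm² overlap (of its 348.75 mm²) is removed, clipping the outline — 1 connected region; the cube at (3.5, 10.5) is absent (z outside [8.5, 15.5]); Subtracting the remaining from the first: none of the subtracted shapes is present at this height, so the result so far is unchanged — 1 connected region. Overall, the cross-section is a single solid region. The nearest boundary edge runs (27.00, 11.50)→(27.00, 0.00); distance from the point to it = 2.30 mm. The point is not inside any of the regions above, so it lies outside the cross-section (2.30 mm from the nearest boundary).

outside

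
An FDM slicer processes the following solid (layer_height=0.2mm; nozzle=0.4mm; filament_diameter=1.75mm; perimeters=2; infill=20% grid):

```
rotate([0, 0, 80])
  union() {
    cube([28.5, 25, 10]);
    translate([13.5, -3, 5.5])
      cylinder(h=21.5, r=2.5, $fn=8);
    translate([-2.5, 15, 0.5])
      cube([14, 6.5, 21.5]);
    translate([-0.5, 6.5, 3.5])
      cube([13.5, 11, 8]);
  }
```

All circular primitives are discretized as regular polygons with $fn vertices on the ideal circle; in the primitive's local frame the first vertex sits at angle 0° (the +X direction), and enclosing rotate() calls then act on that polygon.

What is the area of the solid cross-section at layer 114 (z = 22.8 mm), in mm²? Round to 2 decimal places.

At z = 22.8 mm: the cube is absent (z outside [0, 10]); the r=2.5 cylinder at (13.5, -3) gives a regular 8-gon of circumradius 2.5 (constant along its height) (area = (8/2)·2.500²·sin(360°/8) = 17.68 mm²); the cube at (-2.5, 15) does not reach this height (z outside [0.5, 22]); the cube at (-0.5, 6.5) is not intersected at this z (z outside [3.5, 11.5]); Merging all regions: only the r=2.5 cylinder at (13.5, -3) is present, so the union is just that shape — area = 17.68 mm²; (rotated 80° about Z; rotation is an isometry so areas/perimeters/island counts are preserved). Overall, the cross-section is a single solid region. Net area = 17.68 mm².

17.68 mm²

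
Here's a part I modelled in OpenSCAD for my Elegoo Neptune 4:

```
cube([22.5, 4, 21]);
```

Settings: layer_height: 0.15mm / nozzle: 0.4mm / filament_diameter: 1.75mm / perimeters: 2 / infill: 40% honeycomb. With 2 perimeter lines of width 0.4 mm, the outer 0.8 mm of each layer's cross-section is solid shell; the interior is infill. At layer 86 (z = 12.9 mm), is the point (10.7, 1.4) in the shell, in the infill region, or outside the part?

infill

At z = 12.9 mm: the cube (footprint 22.5×4) is included at this height. Overall, the cross-section is a single solid region. The nearest boundary edge runs (0.00, 0.00)→(22.50, 0.00); distance from the point to it = 1.40 mm. The point is inside the cross-section and 1.40 mm from the nearest boundary — more than the 0.8 mm shell width (2 × 0.4), so it's in the infill interior.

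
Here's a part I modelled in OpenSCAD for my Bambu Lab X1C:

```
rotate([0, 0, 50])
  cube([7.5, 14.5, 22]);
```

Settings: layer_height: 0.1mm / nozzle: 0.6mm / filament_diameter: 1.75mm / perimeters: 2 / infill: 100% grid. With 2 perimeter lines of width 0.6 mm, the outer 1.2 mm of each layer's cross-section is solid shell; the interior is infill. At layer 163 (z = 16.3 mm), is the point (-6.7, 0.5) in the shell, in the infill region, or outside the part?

At z = 16.3 mm: the cube is present — its section is the full 7.5×14.5 rectangle; (rotated 50° about Z; rotation is an isometry so areas/perimeters/island counts are preserved). Overall, the cross-section is a single solid region. Undo the 50° rotation: the query point maps to (-3.924, 5.454) in the un-rotated model frame. The nearest boundary edge runs (0.00, 14.50)→(0.00, 0.00); distance from the point to it = 3.92 mm. The point is not inside any of the regions above, so it lies outside the cross-section (3.92 mm from the nearest boundary).

outside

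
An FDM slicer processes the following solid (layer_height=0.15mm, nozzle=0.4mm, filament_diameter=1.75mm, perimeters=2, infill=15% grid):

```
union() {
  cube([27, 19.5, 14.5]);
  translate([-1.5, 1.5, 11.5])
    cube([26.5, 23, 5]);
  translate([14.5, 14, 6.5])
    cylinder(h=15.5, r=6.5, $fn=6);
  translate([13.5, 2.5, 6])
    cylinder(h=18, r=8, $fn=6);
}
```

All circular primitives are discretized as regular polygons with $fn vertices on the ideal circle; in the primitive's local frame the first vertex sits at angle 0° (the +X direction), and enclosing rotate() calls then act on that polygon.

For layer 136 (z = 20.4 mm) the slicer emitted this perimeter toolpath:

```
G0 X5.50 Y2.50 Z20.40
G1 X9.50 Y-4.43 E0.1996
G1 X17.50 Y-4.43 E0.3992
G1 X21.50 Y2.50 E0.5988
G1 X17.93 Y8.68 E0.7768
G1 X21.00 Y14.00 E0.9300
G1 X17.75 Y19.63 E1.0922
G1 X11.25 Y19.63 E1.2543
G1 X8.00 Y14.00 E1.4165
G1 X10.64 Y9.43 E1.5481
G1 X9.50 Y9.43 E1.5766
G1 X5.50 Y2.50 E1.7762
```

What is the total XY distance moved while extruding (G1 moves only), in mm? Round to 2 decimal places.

Sum the Euclidean lengths of each G1 segment: total = 71.20 mm.

71.20 mm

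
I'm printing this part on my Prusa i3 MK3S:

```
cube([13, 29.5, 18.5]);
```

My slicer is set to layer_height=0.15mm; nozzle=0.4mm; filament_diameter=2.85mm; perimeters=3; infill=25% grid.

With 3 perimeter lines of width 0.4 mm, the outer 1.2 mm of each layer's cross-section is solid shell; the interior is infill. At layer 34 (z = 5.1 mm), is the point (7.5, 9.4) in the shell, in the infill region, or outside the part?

infill

At z = 5.1 mm: the cube (footprint 13×29.5) is included at this height. Overall, the cross-section is a single solid region. The nearest boundary edge runs (13.00, 0.00)→(13.00, 29.50); distance from the point to it = 5.50 mm. The point is inside the cross-section and 5.50 mm from the nearest boundary — more than the 1.2 mm shell width (3 × 0.4), so it's in the infill interior.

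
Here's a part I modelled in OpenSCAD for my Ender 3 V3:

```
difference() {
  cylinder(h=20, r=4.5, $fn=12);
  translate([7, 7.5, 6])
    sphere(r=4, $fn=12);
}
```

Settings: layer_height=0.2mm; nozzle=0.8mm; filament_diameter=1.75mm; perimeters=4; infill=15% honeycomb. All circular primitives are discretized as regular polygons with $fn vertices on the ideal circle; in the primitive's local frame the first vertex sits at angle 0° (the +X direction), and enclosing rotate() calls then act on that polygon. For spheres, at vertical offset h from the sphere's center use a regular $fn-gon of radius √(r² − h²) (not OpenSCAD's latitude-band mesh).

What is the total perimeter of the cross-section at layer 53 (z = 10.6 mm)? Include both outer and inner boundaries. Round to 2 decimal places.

At z = 10.6 mm: the r=4.5 cylinder contributes a regular 12-gon of circumradius 4.5 (perimeter = 2·12·4.500·sin(180°/12) = 27.95 mm); the sphere at (7, 7.5) does not reach this height (|z−center|=4.600 > r=4); Subtracting the remaining from the first: none of the subtracted shapes is present at this height, so the r=4.5 cylinder is unchanged — boundary = 27.95 mm. Overall, the cross-section is a single solid region. Total boundary length (outer) = 27.95 mm.

27.95 mm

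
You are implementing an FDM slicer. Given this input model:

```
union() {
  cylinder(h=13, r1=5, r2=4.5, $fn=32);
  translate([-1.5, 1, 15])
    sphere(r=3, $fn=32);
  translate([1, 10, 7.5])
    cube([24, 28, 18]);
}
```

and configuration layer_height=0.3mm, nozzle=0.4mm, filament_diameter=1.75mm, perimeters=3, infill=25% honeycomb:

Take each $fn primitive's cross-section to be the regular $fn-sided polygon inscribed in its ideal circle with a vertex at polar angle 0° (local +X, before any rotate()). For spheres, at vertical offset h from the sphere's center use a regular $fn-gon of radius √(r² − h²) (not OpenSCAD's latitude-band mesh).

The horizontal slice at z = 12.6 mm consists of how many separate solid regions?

At z = 12.6 mm: the cone (r1=5→r2=4.5) has section circumradius 4.515 here — a regular 32-gon; the sphere at (-1.5, 1): section is a regular 32-gon, circumradius = √(r²−h²) = √(3²−2.4²) = 1.800; the 24×28 cube at (1, 10) contributes its full rectangle; Combining (union): the regions partially overlap (shared area 10.11 mm²), so overlapping operands fuse into one piece — 2 connected regions. The result has 2 disconnected regions.

2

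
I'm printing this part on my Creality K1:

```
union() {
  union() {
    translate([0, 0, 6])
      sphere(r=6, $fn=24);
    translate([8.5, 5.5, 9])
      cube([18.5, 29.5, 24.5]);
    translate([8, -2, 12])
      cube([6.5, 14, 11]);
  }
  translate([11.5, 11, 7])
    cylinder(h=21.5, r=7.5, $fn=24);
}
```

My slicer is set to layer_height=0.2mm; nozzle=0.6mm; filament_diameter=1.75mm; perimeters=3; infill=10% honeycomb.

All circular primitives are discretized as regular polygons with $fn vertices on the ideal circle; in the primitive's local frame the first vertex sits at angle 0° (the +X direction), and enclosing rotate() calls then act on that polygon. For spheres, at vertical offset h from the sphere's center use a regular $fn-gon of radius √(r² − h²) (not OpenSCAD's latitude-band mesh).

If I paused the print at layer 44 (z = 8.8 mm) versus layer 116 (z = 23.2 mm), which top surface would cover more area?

layer 116 (z = 23.2 mm)

Layer 44 (z = 8.8): the sphere: section is a regular 24-gon, circumradius = √(r²−h²) = √(6²−2.8²) = 5.307 (area = (24/2)·5.307²·sin(360°/24) = 87.46 mm²); the cube at (8.5, 5.5) is not intersected at this z (z outside [9, 33.5]); the cube at (8, -2) is not intersected at this z (z outside [12, 23]); Combining (union): only the r=6 sphere is present, so the union is just that shape — area = 87.46 mm²; the r=7.5 cylinder at (11.5, 11) gives a regular 24-gon of circumradius 7.5 (constant along its height) (area = (24/2)·7.500²·sin(360°/24) = 174.70 mm²); Merging all regions: the 2 present regions are separate (no shared area or edge), so areas and boundary lengths simply add and each stays a separate island — area = 262.16 mm². So its area = 262.16 mm². Layer 116 (z = 23.2): the sphere does not reach this height (|z−center|=17.200 > r=6); the 18.5×29.5 cube at (8.5, 5.5) contributes its full rectangle (area 545.75 mm²); the cube at (8, -2) is absent (z outside [12, 23]); Merging all regions: only the 18.5×29.5 cube at (8.5, 5.5) is present, so the union is just that shape — area = 545.75 mm²; the cylinder at (11.5, 11): section is a regular 24-gon, circumradius r=7.5 (area = (24/2)·7.500²·sin(360°/24) = 174.70 mm²); Merging all regions: the regions partially overlap — summed areas 720.45 mm² minus the doubly-counted overlap 118.84 mm² gives 601.61 mm² — area = 601.61 mm². So its area = 601.61 mm². Layer 116 is larger (601.61 vs 262.16 mm²).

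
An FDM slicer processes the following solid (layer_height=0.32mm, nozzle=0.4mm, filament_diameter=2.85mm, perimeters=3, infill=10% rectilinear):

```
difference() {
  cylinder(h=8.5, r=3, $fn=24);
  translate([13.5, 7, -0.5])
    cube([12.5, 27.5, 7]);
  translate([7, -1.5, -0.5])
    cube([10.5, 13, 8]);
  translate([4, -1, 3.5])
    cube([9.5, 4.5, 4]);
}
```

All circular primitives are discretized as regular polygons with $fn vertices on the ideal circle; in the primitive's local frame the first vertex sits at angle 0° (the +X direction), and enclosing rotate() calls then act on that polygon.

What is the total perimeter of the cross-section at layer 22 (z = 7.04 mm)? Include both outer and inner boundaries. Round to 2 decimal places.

18.80 mm

At z = 7.04 mm: the r=3 cylinder gives a regular 24-gon of circumradius 3 (constant along its height) (perimeter = 2·24·3.000·sin(180°/24) = 18.80 mm); the cube at (13.5, 7) is absent (z outside [-0.5, 6.5]); the cube at (7, -1.5) is present — its section is the full 10.5×13 rectangle (perimeter 47.00 mm); the 9.5×4.5 cube at (4, -1) contributes its full rectangle (perimeter 28.00 mm); Subtracting the remaining from the first: starting from the r=3 cylinder, the 10.5×13 cube at (7, -1.5) misses the remaining region (no effect); the 9.5×4.5 cube at (4, -1) misses the remaining region (no effect) — boundary = 18.80 mm. Overall, the cross-section is a single solid region. Total boundary length (outer) = 18.80 mm.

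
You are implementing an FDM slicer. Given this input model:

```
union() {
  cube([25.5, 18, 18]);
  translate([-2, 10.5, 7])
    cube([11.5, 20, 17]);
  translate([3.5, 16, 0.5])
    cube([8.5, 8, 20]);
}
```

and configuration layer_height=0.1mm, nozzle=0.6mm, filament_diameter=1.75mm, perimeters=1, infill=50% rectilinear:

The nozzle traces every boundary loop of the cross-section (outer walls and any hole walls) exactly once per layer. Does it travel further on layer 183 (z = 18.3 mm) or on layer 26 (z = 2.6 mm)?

Layer 183 (z = 18.3): the cube is absent (z outside [0, 18]); the 11.5×20 cube at (-2, 10.5) contributes its full rectangle (perimeter 63.00 mm); the 8.5×8 cube at (3.5, 16) contributes its full rectangle (perimeter 33.00 mm); Taking the union: the regions partially overlap (shared area 48.00 mm²), so the edge portions inside another operand are dropped and the merged outline is re-measured after clipping — boundary = 68.00 mm. So its perimeter = 68.00 mm. Layer 26 (z = 2.6): the 25.5×18 cube contributes its full rectangle (perimeter 87.00 mm); the cube at (-2, 10.5) is not intersected at this z (z outside [7, 24]); the cube at (3.5, 16) (footprint 8.5×8) is included at this height (perimeter 33.00 mm); Merging all regions: the regions partially overlap (shared area 17.00 mm²), so the edge portions inside another operand are dropped and the merged outline is re-measured after clipping — boundary = 99.00 mm. So its perimeter = 99.00 mm. Layer 26 is larger (99.00 vs 68.00 mm).

layer 26 (z = 2.6 mm)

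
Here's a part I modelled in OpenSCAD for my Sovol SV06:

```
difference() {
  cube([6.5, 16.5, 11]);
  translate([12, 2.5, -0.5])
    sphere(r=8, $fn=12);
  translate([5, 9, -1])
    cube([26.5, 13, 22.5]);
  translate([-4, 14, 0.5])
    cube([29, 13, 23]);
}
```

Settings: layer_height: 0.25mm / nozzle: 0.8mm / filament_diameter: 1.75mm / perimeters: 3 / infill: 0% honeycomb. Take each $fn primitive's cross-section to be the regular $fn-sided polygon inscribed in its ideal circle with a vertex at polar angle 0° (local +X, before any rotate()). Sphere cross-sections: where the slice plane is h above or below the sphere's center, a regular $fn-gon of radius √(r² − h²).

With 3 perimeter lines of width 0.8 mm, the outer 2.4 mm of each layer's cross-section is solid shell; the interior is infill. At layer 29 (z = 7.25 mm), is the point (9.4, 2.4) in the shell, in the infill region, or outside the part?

outside

At z = 7.25 mm: the 6.5×16.5 cube contributes its full rectangle; the sphere at (12, 2.5): section is a regular 12-gon, circumradius = √(r²−h²) = √(8²−7.75²) = 1.984; the cube at (5, 9) is present — its section is the full 26.5×13 rectangle; the cube at (-4, 14) is present — its section is the full 29×13 rectangle; Taking the first minus the rest: starting from the 6.5×16.5 cube, the r=8 sphere at (12, 2.5) misses the remaining region (no effect); the 26.5×13 cube at (5, 9) partially overlaps it — only the 11.25 mm² overlap (of its 344.50 mm²) is removed, clipping the outline; the 29×13 cube at (-4, 14) partially overlaps it — only the 12.50 mm² overlap (of its 377.00 mm²) is removed, clipping the outline — 1 connected region. Overall, the cross-section is a single solid region. The nearest boundary edge runs (6.50, 9.00)→(6.50, 0.00); distance from the point to it = 2.90 mm. The point is not inside any of the regions above, so it lies outside the cross-section (2.90 mm from the nearest boundary).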